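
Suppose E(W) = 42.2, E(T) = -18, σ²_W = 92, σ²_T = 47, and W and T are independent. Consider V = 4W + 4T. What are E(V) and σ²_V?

E(V) = 4·E(W) + 4·E(T) = 4·42.2 + 4·(-18) = 96.8.
σ²_V = a²·σ²_W + b²·σ²_T + 2ab·Cov(W, T) with a = 4, b = 4.
Independence gives Cov(W, T) = 0.
= 4²·92 + 4²·47 + 2·4·4·0
= 1472 + 752 + 0 = 2224.

E(V) = 96.8, σ²_V = 2224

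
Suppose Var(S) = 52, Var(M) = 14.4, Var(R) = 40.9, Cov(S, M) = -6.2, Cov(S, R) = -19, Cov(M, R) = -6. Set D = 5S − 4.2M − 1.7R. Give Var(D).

Var(D) = a²·Var(S) + b²·Var(M) + c²·Var(R) + 2ab·Cov(S, M) + 2ac·Cov(S, R) + 2bc·Cov(M, R), with a = 5, b = -4.2, c = -1.7.
= 1300 + 254.016 + 118.201 + 260.4 + 323 + (-85.68)
= 2169.937.

Var(D) = 2169.937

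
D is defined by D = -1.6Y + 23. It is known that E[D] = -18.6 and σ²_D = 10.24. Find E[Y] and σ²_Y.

From D = -1.6Y + 23: E[D] = a·E[Y] + b, so E[Y] = (E[D] − b)/a = (-18.6 − 23)/(-1.6) = 26.
σ²_D = a²·σ²_Y, so σ²_Y = 10.24/(-1.6)² = 4.

E[Y] = 26, σ²_Y = 4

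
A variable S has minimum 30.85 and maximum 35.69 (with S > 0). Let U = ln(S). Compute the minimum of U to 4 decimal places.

min(U) = 3.4291

ln(S) is increasing on this domain, so min(U) comes from min(S) = 30.85: min(U) = ln(30.85) ≈ 3.4291.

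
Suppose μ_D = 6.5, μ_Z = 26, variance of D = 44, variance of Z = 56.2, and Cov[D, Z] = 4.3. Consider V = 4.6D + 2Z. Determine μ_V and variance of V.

μ_V = 81.9, variance of V = 1234.96

μ_V = 4.6·μ_D + 2·μ_Z = 4.6·6.5 + 2·26 = 81.9.
variance of V = a²·variance of D + b²·variance of Z + 2ab·Cov[D, Z] with a = 4.6, b = 2.
= 4.6²·44 + 2²·56.2 + 2·4.6·2·4.3
= 931.04 + 224.8 + 79.12 = 1234.96.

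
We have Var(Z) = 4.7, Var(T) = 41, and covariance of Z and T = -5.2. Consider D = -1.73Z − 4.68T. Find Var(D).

Var(D) = 827.86247

Var(D) = a²·Var(Z) + b²·Var(T) + 2ab·covariance of Z and T with a = -1.73, b = -4.68.
= (-1.73)²·4.7 + (-4.68)²·41 + 2·(-1.73)·(-4.68)·(-5.2)
= 14.06663 + 897.9984 + (-84.20256) = 827.86247.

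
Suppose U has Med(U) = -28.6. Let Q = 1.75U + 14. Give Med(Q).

A linear map preserves order up to sign, so Med(Q) = a·Med(U) + b = 1.75·(-28.6) + 14 = -36.05.

Med(Q) = -36.05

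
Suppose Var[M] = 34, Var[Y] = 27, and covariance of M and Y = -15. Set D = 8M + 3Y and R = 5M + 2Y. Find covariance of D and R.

covariance of D and R = 1057

By bilinearity, covariance of D and R = ac·Var[M] + bd·Var[Y] + (ad+bc)·covariance of M and Y, with a=8, b=3, c=5, d=2.
ac·Var[M] = 8·5·34 = 1360
bd·Var[Y] = 3·2·27 = 162
(ad+bc)·covariance of M and Y = (31)·(-15) = -465
covariance of D and R = 1360 + 162 + (-465) = 1057.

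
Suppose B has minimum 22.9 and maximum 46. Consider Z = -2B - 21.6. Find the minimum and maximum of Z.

min(Z) = -113.6, max(Z) = -67.4

a = -2 < 0, so order reverses: min(Z) = a·max(B)+b = (-2)·46 + (-21.6) = -113.6; max(Z) = a·min(B)+b = (-2)·22.9 + (-21.6) = -67.4.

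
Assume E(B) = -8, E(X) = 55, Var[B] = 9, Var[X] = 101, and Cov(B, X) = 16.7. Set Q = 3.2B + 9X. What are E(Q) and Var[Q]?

E(Q) = 469.4, Var[Q] = 9235.08

E(Q) = 3.2·E(B) + 9·E(X) = 3.2·(-8) + 9·55 = 469.4.
Var[Q] = a²·Var[B] + b²·Var[X] + 2ab·Cov(B, X) with a = 3.2, b = 9.
= 3.2²·9 + 9²·101 + 2·3.2·9·16.7
= 92.16 + 8181 + 961.92 = 9235.08.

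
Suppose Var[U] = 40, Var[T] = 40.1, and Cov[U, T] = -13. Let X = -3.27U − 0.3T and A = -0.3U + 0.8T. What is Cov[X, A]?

Cov[X, A] = 62.454

By bilinearity, Cov[X, A] = ac·Var[U] + bd·Var[T] + (ad+bc)·Cov[U, T], with a=-3.27, b=-0.3, c=-0.3, d=0.8.
ac·Var[U] = (-3.27)·(-0.3)·40 = 39.24
bd·Var[T] = (-0.3)·0.8·40.1 = -9.624
(ad+bc)·Cov[U, T] = (-2.526)·(-13) = 32.838
Cov[X, A] = 39.24 + (-9.624) + 32.838 = 62.454.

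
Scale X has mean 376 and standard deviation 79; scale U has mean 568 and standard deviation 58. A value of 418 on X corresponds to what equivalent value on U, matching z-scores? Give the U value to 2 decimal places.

z = (418 − 376)/79 ≈ 0.5316.
U = 568 + z·58 = 568 + (418 − 376)·58/79 ≈ 598.84.

U = 598.84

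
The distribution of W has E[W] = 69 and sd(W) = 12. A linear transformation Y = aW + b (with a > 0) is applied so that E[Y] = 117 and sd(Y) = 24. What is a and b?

sd(Y) = a·sd(W) (a > 0), so a = 24/12 = 2.
E[Y] = a·E[W] + b, so b = 117 − 2·69 = -21.

a = 2, b = -21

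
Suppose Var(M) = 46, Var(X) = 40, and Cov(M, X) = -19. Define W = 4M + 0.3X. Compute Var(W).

Var(W) = 694

Var(W) = a²·Var(M) + b²·Var(X) + 2ab·Cov(M, X) with a = 4, b = 0.3.
= 4²·46 + 0.3²·40 + 2·4·0.3·(-19)
= 736 + 3.6 + (-45.6) = 694.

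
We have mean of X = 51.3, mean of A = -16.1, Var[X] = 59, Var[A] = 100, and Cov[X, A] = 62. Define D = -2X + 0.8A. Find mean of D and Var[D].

mean of D = -115.48, Var[D] = 101.6

mean of D = (-2)·mean of X + 0.8·mean of A = (-2)·51.3 + 0.8·(-16.1) = -115.48.
Var[D] = a²·Var[X] + b²·Var[A] + 2ab·Cov[X, A] with a = -2, b = 0.8.
= (-2)²·59 + 0.8²·100 + 2·(-2)·0.8·62
= 236 + 64 + (-198.4) = 101.6.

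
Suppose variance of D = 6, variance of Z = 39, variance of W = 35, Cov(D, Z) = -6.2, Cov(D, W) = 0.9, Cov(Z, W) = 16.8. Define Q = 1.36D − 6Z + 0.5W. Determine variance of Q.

variance of Q = a²·variance of D + b²·variance of Z + c²·variance of W + 2ab·Cov(D, Z) + 2ac·Cov(D, W) + 2bc·Cov(Z, W), with a = 1.36, b = -6, c = 0.5.
= 11.0976 + 1404 + 8.75 + 101.184 + 1.224 + (-100.8)
= 1425.4556.

variance of Q = 1425.4556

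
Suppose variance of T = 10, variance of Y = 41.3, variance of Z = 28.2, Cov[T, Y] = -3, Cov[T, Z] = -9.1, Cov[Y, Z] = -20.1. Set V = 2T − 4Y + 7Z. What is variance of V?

variance of V = a²·variance of T + b²·variance of Y + c²·variance of Z + 2ab·Cov[T, Y] + 2ac·Cov[T, Z] + 2bc·Cov[Y, Z], with a = 2, b = -4, c = 7.
= 40 + 660.8 + 1381.8 + 48 + (-254.8) + 1125.6
= 3001.4.

variance of V = 3001.4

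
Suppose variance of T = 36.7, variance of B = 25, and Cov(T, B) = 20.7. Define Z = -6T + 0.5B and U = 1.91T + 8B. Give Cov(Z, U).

By bilinearity, Cov(Z, U) = ac·variance of T + bd·variance of B + (ad+bc)·Cov(T, B), with a=-6, b=0.5, c=1.91, d=8.
ac·variance of T = (-6)·1.91·36.7 = -420.582
bd·variance of B = 0.5·8·25 = 100
(ad+bc)·Cov(T, B) = (-47.045)·20.7 = -973.8315
Cov(Z, U) = -420.582 + 100 + (-973.8315) = -1294.4135.

Cov(Z, U) = -1294.4135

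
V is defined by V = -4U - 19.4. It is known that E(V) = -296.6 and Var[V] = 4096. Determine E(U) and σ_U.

E(U) = 69.3, σ_U = 16

From V = -4U - 19.4: E(V) = a·E(U) + b, so E(U) = (E(V) − b)/a = (-296.6 − (-19.4))/(-4) = 69.3.
σ_V = √4096 = 64.
σ_V = |a|·σ_U, so σ_U = 64/|-4| = 16.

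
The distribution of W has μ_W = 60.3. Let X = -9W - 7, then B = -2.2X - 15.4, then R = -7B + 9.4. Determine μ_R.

μ_X = (-9)·60.3 + (-7) = -549.7.
μ_B = (-2.2)·(-549.7) + (-15.4) = 1193.94.
μ_R = (-7)·1193.94 + 9.4 = -8348.18.

μ_R = -8348.18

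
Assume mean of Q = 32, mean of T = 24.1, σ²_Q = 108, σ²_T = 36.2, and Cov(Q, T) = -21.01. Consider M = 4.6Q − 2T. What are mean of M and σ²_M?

mean of M = 99, σ²_M = 2816.664

mean of M = 4.6·mean of Q + (-2)·mean of T = 4.6·32 + (-2)·24.1 = 99.
σ²_M = a²·σ²_Q + b²·σ²_T + 2ab·Cov(Q, T) with a = 4.6, b = -2.
= 4.6²·108 + (-2)²·36.2 + 2·4.6·(-2)·(-21.01)
= 2285.28 + 144.8 + 386.584 = 2816.664.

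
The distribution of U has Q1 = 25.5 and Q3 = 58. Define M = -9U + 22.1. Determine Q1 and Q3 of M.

a = -9 < 0 reverses order: Q1(M) comes from Q3(U), Q3(M) from Q1(U).
Q1(M) = (-9)·58 + 22.1 = -499.9; Q3(M) = (-9)·25.5 + 22.1 = -207.4.

Q1(M) = -499.9, Q3(M) = -207.4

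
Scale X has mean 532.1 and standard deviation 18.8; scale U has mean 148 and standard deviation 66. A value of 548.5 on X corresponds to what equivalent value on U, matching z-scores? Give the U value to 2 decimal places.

U = 205.57

z = (548.5 − 532.1)/18.8 ≈ 0.8723.
U = 148 + z·66 = 148 + (548.5 − 532.1)·66/18.8 ≈ 205.57.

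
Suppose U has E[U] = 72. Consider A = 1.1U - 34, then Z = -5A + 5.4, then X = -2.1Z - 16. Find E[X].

E[A] = 1.1·72 + (-34) = 45.2.
E[Z] = (-5)·45.2 + 5.4 = -220.6.
E[X] = (-2.1)·(-220.6) + (-16) = 447.26.

E[X] = 447.26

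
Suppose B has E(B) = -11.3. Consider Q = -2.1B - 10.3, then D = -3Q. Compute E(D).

E(Q) = (-2.1)·(-11.3) + (-10.3) = 13.43.
E(D) = (-3)·13.43 = -40.29.

E(D) = -40.29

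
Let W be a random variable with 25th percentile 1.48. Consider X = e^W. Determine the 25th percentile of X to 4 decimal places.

25th percentile of X = 4.3929

e^W is increasing, so P_{25}(X) = g(P_{25}(W)) ≈ 4.3929.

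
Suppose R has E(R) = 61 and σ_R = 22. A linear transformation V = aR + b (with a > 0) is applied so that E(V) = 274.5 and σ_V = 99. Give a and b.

a = 4.5, b = 0

σ_V = a·σ_R (a > 0), so a = 99/22 = 4.5.
E(V) = a·E(R) + b, so b = 274.5 − 4.5·61 = 0.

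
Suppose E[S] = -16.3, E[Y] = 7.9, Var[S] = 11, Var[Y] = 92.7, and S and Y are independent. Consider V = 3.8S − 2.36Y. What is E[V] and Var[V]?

E[V] = -80.584, Var[V] = 675.14192

E[V] = 3.8·E[S] + (-2.36)·E[Y] = 3.8·(-16.3) + (-2.36)·7.9 = -80.584.
Var[V] = a²·Var[S] + b²·Var[Y] + 2ab·covariance of S and Y with a = 3.8, b = -2.36.
Independence gives covariance of S and Y = 0.
= 3.8²·11 + (-2.36)²·92.7 + 2·3.8·(-2.36)·0
= 158.84 + 516.30192 + 0 = 675.14192.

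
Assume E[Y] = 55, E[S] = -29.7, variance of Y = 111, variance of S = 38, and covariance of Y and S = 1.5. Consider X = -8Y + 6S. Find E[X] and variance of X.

E[X] = -618.2, variance of X = 8328

E[X] = (-8)·E[Y] + 6·E[S] = (-8)·55 + 6·(-29.7) = -618.2.
variance of X = a²·variance of Y + b²·variance of S + 2ab·covariance of Y and S with a = -8, b = 6.
= (-8)²·111 + 6²·38 + 2·(-8)·6·1.5
= 7104 + 1368 + (-144) = 8328.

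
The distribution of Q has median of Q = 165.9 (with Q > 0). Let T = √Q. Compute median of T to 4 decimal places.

√Q is monotone on this domain, so median of T = √(165.9) ≈ 12.8802.

median of T = 12.8802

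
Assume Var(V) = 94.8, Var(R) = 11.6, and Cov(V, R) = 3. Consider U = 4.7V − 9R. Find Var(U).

Var(U) = a²·Var(V) + b²·Var(R) + 2ab·Cov(V, R) with a = 4.7, b = -9.
= 4.7²·94.8 + (-9)²·11.6 + 2·4.7·(-9)·3
= 2094.132 + 939.6 + (-253.8) = 2779.932.

Var(U) = 2779.932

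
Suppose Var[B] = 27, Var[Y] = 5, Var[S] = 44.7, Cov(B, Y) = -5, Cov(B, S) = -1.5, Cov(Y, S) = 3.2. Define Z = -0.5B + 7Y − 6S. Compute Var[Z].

Var[Z] = a²·Var[B] + b²·Var[Y] + c²·Var[S] + 2ab·Cov(B, Y) + 2ac·Cov(B, S) + 2bc·Cov(Y, S), with a = -0.5, b = 7, c = -6.
= 6.75 + 245 + 1609.2 + 35 + (-9) + (-268.8)
= 1618.15.

Var[Z] = 1618.15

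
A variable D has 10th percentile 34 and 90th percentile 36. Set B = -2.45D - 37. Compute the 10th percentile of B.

Since a = -2.45 < 0 the transformation is decreasing, reversing order: the 10th percentile of B corresponds to the 90th percentile of D.
So P_{10}(B) = a·P_{90}(D) + b = (-2.45)·36 + (-37) = -125.2.

10th percentile of B = -125.2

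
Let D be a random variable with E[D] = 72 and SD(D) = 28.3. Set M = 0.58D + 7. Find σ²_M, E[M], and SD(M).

σ²_M = 269.419396, E[M] = 48.76, SD(M) = 16.414

M = 0.58D + 7 is linear with a = 0.58, b = 7.
σ²_D = 28.3² = 800.89.
σ²_M = a²·σ²_D = 0.58²·800.89 = 269.419396 (the additive constant 7 does not affect variance).
E[M] = a·E[D] + b = 0.58·72 + 7 = 48.76.
SD(M) = |a|·SD(D) = |0.58|·28.3 = 16.414.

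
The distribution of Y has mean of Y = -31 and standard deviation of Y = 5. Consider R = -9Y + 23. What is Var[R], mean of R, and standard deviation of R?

Var[R] = 2025, mean of R = 302, standard deviation of R = 45

R = -9Y + 23 is linear with a = -9, b = 23.
Var[Y] = 5² = 25.
Var[R] = a²·Var[Y] = (-9)²·25 = 2025 (the additive constant 23 does not affect variance).
mean of R = a·mean of Y + b = (-9)·(-31) + 23 = 302.
standard deviation of R = |a|·standard deviation of Y = |-9|·5 = 45.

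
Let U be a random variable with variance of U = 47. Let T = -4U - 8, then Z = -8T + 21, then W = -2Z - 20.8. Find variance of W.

variance of T = (-4)²·47 = 752.
variance of Z = (-8)²·752 = 48128.
variance of W = (-2)²·48128 = 192512.

variance of W = 192512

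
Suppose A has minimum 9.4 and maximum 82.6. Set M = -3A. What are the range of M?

Range of A = 82.6 − 9.4 = 73.2.
Range(M) = |a|·Range(A) = |-3|·73.2 = 219.6.

Range(M) = 219.6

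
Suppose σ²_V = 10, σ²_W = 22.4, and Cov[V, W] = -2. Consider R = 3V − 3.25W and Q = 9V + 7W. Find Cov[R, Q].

By bilinearity, Cov[R, Q] = ac·σ²_V + bd·σ²_W + (ad+bc)·Cov[V, W], with a=3, b=-3.25, c=9, d=7.
ac·σ²_V = 3·9·10 = 270
bd·σ²_W = (-3.25)·7·22.4 = -509.6
(ad+bc)·Cov[V, W] = (-8.25)·(-2) = 16.5
Cov[R, Q] = 270 + (-509.6) + 16.5 = -223.1.

Cov[R, Q] = -223.1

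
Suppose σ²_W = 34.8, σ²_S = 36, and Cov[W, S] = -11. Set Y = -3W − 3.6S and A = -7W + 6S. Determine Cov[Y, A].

By bilinearity, Cov[Y, A] = ac·σ²_W + bd·σ²_S + (ad+bc)·Cov[W, S], with a=-3, b=-3.6, c=-7, d=6.
ac·σ²_W = (-3)·(-7)·34.8 = 730.8
bd·σ²_S = (-3.6)·6·36 = -777.6
(ad+bc)·Cov[W, S] = (7.2)·(-11) = -79.2
Cov[Y, A] = 730.8 + (-777.6) + (-79.2) = -126.

Cov[Y, A] = -126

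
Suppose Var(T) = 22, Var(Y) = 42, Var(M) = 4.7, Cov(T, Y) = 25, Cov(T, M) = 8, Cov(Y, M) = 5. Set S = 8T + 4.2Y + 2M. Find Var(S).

Var(S) = a²·Var(T) + b²·Var(Y) + c²·Var(M) + 2ab·Cov(T, Y) + 2ac·Cov(T, M) + 2bc·Cov(Y, M), with a = 8, b = 4.2, c = 2.
= 1408 + 740.88 + 18.8 + 1680 + 256 + 84
= 4187.68.

Var(S) = 4187.68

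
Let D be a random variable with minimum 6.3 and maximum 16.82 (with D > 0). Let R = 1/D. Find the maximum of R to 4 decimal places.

1/D is decreasing on this domain, so max(R) comes from min(D) = 6.3: max(R) = 1/(6.3) ≈ 0.1587.

max(R) = 0.1587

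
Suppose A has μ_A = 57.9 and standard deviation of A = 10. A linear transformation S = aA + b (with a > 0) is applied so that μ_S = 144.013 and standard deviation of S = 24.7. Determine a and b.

a = 2.47, b = 1

standard deviation of S = a·standard deviation of A (a > 0), so a = 24.7/10 = 2.47.
μ_S = a·μ_A + b, so b = 144.013 − 2.47·57.9 = 1.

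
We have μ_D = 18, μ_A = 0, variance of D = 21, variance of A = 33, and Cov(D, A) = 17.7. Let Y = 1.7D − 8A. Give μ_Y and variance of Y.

μ_Y = 1.7·μ_D + (-8)·μ_A = 1.7·18 + (-8)·0 = 30.6.
variance of Y = a²·variance of D + b²·variance of A + 2ab·Cov(D, A) with a = 1.7, b = -8.
= 1.7²·21 + (-8)²·33 + 2·1.7·(-8)·17.7
= 60.69 + 2112 + (-481.44) = 1691.25.

μ_Y = 30.6, variance of Y = 1691.25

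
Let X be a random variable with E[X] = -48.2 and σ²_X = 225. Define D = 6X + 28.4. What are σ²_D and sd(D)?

D = 6X + 28.4 is linear with a = 6, b = 28.4.
σ²_D = a²·σ²_X = 6²·225 = 8100 (the additive constant 28.4 does not affect variance).
sd(X) = √225 = 15.
sd(D) = |a|·sd(X) = |6|·15 = 90.

σ²_D = 8100, sd(D) = 90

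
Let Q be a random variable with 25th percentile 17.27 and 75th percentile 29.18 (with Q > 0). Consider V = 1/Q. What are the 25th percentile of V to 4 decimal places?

1/Q is decreasing on Q > 0, so percentile order reverses: P_{25}(V) uses P_{75}(Q) = 29.18.
P_{25}(V) = 1/29.18 ≈ 0.0343.

25th percentile of V = 0.0343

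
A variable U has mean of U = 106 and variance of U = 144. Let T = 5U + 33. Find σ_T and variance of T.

T = 5U + 33 is linear with a = 5, b = 33.
σ_U = √144 = 12.
σ_T = |a|·σ_U = |5|·12 = 60.
variance of T = a²·variance of U = 5²·144 = 3600 (the additive constant 33 does not affect variance).

σ_T = 60, variance of T = 3600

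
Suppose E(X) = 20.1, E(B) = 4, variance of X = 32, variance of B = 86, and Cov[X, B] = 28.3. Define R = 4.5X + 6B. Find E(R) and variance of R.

E(R) = 114.45, variance of R = 5272.2

E(R) = 4.5·E(X) + 6·E(B) = 4.5·20.1 + 6·4 = 114.45.
variance of R = a²·variance of X + b²·variance of B + 2ab·Cov[X, B] with a = 4.5, b = 6.
= 4.5²·32 + 6²·86 + 2·4.5·6·28.3
= 648 + 3096 + 1528.2 = 5272.2.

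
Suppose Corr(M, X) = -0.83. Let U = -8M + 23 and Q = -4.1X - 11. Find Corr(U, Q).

Corr(U, Q) = -0.83

Linear rescalings preserve correlation up to sign; here the slopes -8 and -4.1 have the same sign, so Corr(U, Q) = Corr(M, X) = -0.83.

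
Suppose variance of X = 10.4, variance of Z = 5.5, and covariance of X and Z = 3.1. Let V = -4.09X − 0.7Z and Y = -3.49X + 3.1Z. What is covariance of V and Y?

covariance of V and Y = 104.78404

By bilinearity, covariance of V and Y = ac·variance of X + bd·variance of Z + (ad+bc)·covariance of X and Z, with a=-4.09, b=-0.7, c=-3.49, d=3.1.
ac·variance of X = (-4.09)·(-3.49)·10.4 = 148.45064
bd·variance of Z = (-0.7)·3.1·5.5 = -11.935
(ad+bc)·covariance of X and Z = (-10.236)·3.1 = -31.7316
covariance of V and Y = 148.45064 + (-11.935) + (-31.7316) = 104.78404.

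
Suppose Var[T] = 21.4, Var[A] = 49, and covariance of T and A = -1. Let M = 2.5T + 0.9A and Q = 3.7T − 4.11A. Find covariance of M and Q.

covariance of M and Q = 23.644

By bilinearity, covariance of M and Q = ac·Var[T] + bd·Var[A] + (ad+bc)·covariance of T and A, with a=2.5, b=0.9, c=3.7, d=-4.11.
ac·Var[T] = 2.5·3.7·21.4 = 197.95
bd·Var[A] = 0.9·(-4.11)·49 = -181.251
(ad+bc)·covariance of T and A = (-6.945)·(-1) = 6.945
covariance of M and Q = 197.95 + (-181.251) + 6.945 = 23.644.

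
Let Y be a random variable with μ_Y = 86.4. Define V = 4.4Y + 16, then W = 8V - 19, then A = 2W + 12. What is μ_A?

μ_V = 4.4·86.4 + 16 = 396.16.
μ_W = 8·396.16 + (-19) = 3150.28.
μ_A = 2·3150.28 + 12 = 6312.56.

μ_A = 6312.56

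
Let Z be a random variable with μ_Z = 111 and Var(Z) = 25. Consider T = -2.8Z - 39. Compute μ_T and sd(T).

μ_T = -349.8, sd(T) = 14

T = -2.8Z - 39 is linear with a = -2.8, b = -39.
μ_T = a·μ_Z + b = (-2.8)·111 + (-39) = -349.8.
sd(Z) = √25 = 5.
sd(T) = |a|·sd(Z) = |-2.8|·5 = 14.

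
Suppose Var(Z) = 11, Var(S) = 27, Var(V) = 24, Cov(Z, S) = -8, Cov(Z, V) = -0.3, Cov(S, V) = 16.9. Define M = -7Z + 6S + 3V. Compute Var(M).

Var(M) = a²·Var(Z) + b²·Var(S) + c²·Var(V) + 2ab·Cov(Z, S) + 2ac·Cov(Z, V) + 2bc·Cov(S, V), with a = -7, b = 6, c = 3.
= 539 + 972 + 216 + 672 + 12.6 + 608.4
= 3020.

Var(M) = 3020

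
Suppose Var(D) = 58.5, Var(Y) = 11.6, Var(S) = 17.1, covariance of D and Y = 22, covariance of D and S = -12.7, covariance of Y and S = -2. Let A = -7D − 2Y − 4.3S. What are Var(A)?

Var(A) = 3046.139

Var(A) = a²·Var(D) + b²·Var(Y) + c²·Var(S) + 2ab·covariance of D and Y + 2ac·covariance of D and S + 2bc·covariance of Y and S, with a = -7, b = -2, c = -4.3.
= 2866.5 + 46.4 + 316.179 + 616 + (-764.54) + (-34.4)
= 3046.139.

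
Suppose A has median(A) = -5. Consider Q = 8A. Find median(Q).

median(Q) = -40

A linear map preserves order up to sign, so median(Q) = a·median(A) + b = 8·(-5) = -40.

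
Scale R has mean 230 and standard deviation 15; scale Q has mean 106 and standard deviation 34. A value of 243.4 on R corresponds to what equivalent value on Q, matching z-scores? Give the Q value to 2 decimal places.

z = (243.4 − 230)/15 ≈ 0.8933.
Q = 106 + z·34 = 106 + (243.4 − 230)·34/15 ≈ 136.37.

Q = 136.37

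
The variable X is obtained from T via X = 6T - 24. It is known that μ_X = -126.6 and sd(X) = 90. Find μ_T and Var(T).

From X = 6T - 24: μ_X = a·μ_T + b, so μ_T = (μ_X − b)/a = (-126.6 − (-24))/6 = -17.1.
Var(X) = 90² = 8100.
Var(X) = a²·Var(T), so Var(T) = 8100/6² = 225.

μ_T = -17.1, Var(T) = 225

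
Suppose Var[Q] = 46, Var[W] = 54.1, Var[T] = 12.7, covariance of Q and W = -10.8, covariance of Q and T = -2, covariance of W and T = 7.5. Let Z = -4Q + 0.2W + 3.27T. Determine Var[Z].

Var[Z] = 953.37383

Var[Z] = a²·Var[Q] + b²·Var[W] + c²·Var[T] + 2ab·covariance of Q and W + 2ac·covariance of Q and T + 2bc·covariance of W and T, with a = -4, b = 0.2, c = 3.27.
= 736 + 2.164 + 135.79983 + 17.28 + 52.32 + 9.81
= 953.37383.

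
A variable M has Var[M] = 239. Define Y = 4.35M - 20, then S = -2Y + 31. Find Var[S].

Var[S] = 18089.91

Var[Y] = 4.35²·239 = 4522.4775.
Var[S] = (-2)²·4522.4775 = 18089.91.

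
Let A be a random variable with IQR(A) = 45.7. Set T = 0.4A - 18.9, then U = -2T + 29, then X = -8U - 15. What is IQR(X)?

IQR(X) = 292.48

IQR(T) = |0.4|·45.7 = 18.28.
IQR(U) = |-2|·18.28 = 36.56.
IQR(X) = |-8|·36.56 = 292.48.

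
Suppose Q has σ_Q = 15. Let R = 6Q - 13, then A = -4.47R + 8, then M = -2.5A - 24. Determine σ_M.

σ_M = 1005.75

σ_R = |6|·15 = 90.
σ_A = |-4.47|·90 = 402.3.
σ_M = |-2.5|·402.3 = 1005.75.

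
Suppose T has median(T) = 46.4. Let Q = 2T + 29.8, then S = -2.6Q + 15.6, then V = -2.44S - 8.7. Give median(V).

median(Q) = 2·46.4 + 29.8 = 122.6.
median(S) = (-2.6)·122.6 + 15.6 = -303.16.
median(V) = (-2.44)·(-303.16) + (-8.7) = 731.0104.

median(V) = 731.0104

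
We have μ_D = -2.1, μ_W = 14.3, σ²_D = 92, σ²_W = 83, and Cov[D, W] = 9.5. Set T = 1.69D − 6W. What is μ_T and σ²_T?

μ_T = -89.349, σ²_T = 3058.1012

μ_T = 1.69·μ_D + (-6)·μ_W = 1.69·(-2.1) + (-6)·14.3 = -89.349.
σ²_T = a²·σ²_D + b²·σ²_W + 2ab·Cov[D, W] with a = 1.69, b = -6.
= 1.69²·92 + (-6)²·83 + 2·1.69·(-6)·9.5
= 262.7612 + 2988 + (-192.66) = 3058.1012.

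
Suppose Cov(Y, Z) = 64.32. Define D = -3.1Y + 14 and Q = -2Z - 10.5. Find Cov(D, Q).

Cov(D, Q) = a·c·Cov(Y, Z) = (-3.1)·(-2)·64.32 = 398.784. Additive constants drop out.

Cov(D, Q) = 398.784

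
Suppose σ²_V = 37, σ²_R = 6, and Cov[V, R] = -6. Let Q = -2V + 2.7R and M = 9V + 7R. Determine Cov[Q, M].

Cov[Q, M] = -614.4

By bilinearity, Cov[Q, M] = ac·σ²_V + bd·σ²_R + (ad+bc)·Cov[V, R], with a=-2, b=2.7, c=9, d=7.
ac·σ²_V = (-2)·9·37 = -666
bd·σ²_R = 2.7·7·6 = 113.4
(ad+bc)·Cov[V, R] = (10.3)·(-6) = -61.8
Cov[Q, M] = -666 + 113.4 + (-61.8) = -614.4.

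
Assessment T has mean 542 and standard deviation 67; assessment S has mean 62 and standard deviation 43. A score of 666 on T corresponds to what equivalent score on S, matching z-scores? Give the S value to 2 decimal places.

S = 141.58

z = (666 − 542)/67 ≈ 1.8507.
S = 62 + z·43 = 62 + (666 − 542)·43/67 ≈ 141.58.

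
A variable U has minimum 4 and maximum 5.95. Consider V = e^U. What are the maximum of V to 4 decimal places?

e^U is increasing on this domain, so max(V) comes from max(U) = 5.95: max(V) = exp(5.95) ≈ 383.7533.

max(V) = 383.7533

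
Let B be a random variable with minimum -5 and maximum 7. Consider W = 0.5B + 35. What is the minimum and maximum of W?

a = 0.5 > 0, so min(W) = a·min(B)+b = 0.5·(-5) + 35 = 32.5 and max(W) = 0.5·7 + 35 = 38.5.

min(W) = 32.5, max(W) = 38.5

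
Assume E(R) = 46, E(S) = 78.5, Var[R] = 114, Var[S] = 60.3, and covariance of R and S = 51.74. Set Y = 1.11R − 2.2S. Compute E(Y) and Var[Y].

E(Y) = 1.11·E(R) + (-2.2)·E(S) = 1.11·46 + (-2.2)·78.5 = -121.64.
Var[Y] = a²·Var[R] + b²·Var[S] + 2ab·covariance of R and S with a = 1.11, b = -2.2.
= 1.11²·114 + (-2.2)²·60.3 + 2·1.11·(-2.2)·51.74
= 140.4594 + 291.852 + (-252.69816) = 179.61324.

E(Y) = -121.64, Var[Y] = 179.61324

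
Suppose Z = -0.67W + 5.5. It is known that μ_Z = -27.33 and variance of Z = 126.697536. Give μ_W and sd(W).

From Z = -0.67W + 5.5: μ_Z = a·μ_W + b, so μ_W = (μ_Z − b)/a = (-27.33 − 5.5)/(-0.67) = 49.
sd(Z) = √126.697536 = 11.256.
sd(Z) = |a|·sd(W), so sd(W) = 11.256/|-0.67| = 16.8.

μ_W = 49, sd(W) = 16.8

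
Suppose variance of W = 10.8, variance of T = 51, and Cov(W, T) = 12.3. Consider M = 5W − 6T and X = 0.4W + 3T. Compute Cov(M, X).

Cov(M, X) = -741.42

By bilinearity, Cov(M, X) = ac·variance of W + bd·variance of T + (ad+bc)·Cov(W, T), with a=5, b=-6, c=0.4, d=3.
ac·variance of W = 5·0.4·10.8 = 21.6
bd·variance of T = (-6)·3·51 = -918
(ad+bc)·Cov(W, T) = (12.6)·12.3 = 154.98
Cov(M, X) = 21.6 + (-918) + 154.98 = -741.42.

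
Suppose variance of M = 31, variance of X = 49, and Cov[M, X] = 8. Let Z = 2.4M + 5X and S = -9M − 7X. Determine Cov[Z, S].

Cov[Z, S] = -2879

By bilinearity, Cov[Z, S] = ac·variance of M + bd·variance of X + (ad+bc)·Cov[M, X], with a=2.4, b=5, c=-9, d=-7.
ac·variance of M = 2.4·(-9)·31 = -669.6
bd·variance of X = 5·(-7)·49 = -1715
(ad+bc)·Cov[M, X] = (-61.8)·8 = -494.4
Cov[Z, S] = -669.6 + (-1715) + (-494.4) = -2879.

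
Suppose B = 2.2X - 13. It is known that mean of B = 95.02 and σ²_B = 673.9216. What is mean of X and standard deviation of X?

mean of X = 49.1, standard deviation of X = 11.8

From B = 2.2X - 13: mean of B = a·mean of X + b, so mean of X = (mean of B − b)/a = (95.02 − (-13))/2.2 = 49.1.
standard deviation of B = √673.9216 = 25.96.
standard deviation of B = |a|·standard deviation of X, so standard deviation of X = 25.96/|2.2| = 11.8.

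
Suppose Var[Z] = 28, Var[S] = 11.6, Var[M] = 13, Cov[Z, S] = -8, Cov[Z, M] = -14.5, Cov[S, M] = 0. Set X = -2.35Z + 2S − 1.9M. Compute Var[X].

Var[X] = 193.675

Var[X] = a²·Var[Z] + b²·Var[S] + c²·Var[M] + 2ab·Cov[Z, S] + 2ac·Cov[Z, M] + 2bc·Cov[S, M], with a = -2.35, b = 2, c = -1.9.
= 154.63 + 46.4 + 46.93 + 75.2 + (-129.485) + 0
= 193.675.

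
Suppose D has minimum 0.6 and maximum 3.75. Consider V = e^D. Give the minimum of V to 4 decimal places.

min(V) = 1.8221

e^D is increasing on this domain, so min(V) comes from min(D) = 0.6: min(V) = exp(0.6) ≈ 1.8221.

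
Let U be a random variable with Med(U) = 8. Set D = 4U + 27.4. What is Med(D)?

Med(D) = 59.4

A linear map preserves order up to sign, so Med(D) = a·Med(U) + b = 4·8 + 27.4 = 59.4.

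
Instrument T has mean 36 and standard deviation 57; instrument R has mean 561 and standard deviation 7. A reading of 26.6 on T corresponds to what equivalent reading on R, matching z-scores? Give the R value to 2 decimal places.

z = (26.6 − 36)/57 ≈ -0.1649.
R = 561 + z·7 = 561 + (26.6 − 36)·7/57 ≈ 559.85.

R = 559.85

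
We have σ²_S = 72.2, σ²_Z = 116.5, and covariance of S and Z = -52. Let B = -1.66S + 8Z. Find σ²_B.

σ²_B = a²·σ²_S + b²·σ²_Z + 2ab·covariance of S and Z with a = -1.66, b = 8.
= (-1.66)²·72.2 + 8²·116.5 + 2·(-1.66)·8·(-52)
= 198.95432 + 7456 + 1381.12 = 9036.07432.

σ²_B = 9036.07432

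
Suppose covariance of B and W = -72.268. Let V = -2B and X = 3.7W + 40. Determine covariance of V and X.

covariance of V and X = a·c·covariance of B and W = (-2)·3.7·(-72.268) = 534.7832. Additive constants drop out.

covariance of V and X = 534.7832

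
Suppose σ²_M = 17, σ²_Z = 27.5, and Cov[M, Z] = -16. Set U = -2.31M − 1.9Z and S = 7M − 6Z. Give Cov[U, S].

Cov[U, S] = 29.65

By bilinearity, Cov[U, S] = ac·σ²_M + bd·σ²_Z + (ad+bc)·Cov[M, Z], with a=-2.31, b=-1.9, c=7, d=-6.
ac·σ²_M = (-2.31)·7·17 = -274.89
bd·σ²_Z = (-1.9)·(-6)·27.5 = 313.5
(ad+bc)·Cov[M, Z] = (0.56)·(-16) = -8.96
Cov[U, S] = -274.89 + 313.5 + (-8.96) = 29.65.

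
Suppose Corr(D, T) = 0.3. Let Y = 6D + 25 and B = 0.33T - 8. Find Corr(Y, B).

Linear rescalings preserve correlation up to sign; here the slopes 6 and 0.33 have the same sign, so Corr(Y, B) = Corr(D, T) = 0.3.

Corr(Y, B) = 0.3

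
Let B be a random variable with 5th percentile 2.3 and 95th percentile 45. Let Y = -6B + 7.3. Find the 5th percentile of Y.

5th percentile of Y = -262.7

Since a = -6 < 0 the transformation is decreasing, reversing order: the 5th percentile of Y corresponds to the 95th percentile of B.
So P_{5}(Y) = a·P_{95}(B) + b = (-6)·45 + 7.3 = -262.7.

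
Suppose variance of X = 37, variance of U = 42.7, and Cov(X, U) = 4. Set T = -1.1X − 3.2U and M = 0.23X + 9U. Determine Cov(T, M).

Cov(T, M) = -1281.665

By bilinearity, Cov(T, M) = ac·variance of X + bd·variance of U + (ad+bc)·Cov(X, U), with a=-1.1, b=-3.2, c=0.23, d=9.
ac·variance of X = (-1.1)·0.23·37 = -9.361
bd·variance of U = (-3.2)·9·42.7 = -1229.76
(ad+bc)·Cov(X, U) = (-10.636)·4 = -42.544
Cov(T, M) = -9.361 + (-1229.76) + (-42.544) = -1281.665.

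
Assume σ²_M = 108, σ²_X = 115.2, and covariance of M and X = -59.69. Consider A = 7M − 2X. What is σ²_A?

σ²_A = a²·σ²_M + b²·σ²_X + 2ab·covariance of M and X with a = 7, b = -2.
= 7²·108 + (-2)²·115.2 + 2·7·(-2)·(-59.69)
= 5292 + 460.8 + 1671.32 = 7424.12.

σ²_A = 7424.12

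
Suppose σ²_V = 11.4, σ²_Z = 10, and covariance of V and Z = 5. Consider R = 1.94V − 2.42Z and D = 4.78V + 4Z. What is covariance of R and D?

covariance of R and D = -10.12352

By bilinearity, covariance of R and D = ac·σ²_V + bd·σ²_Z + (ad+bc)·covariance of V and Z, with a=1.94, b=-2.42, c=4.78, d=4.
ac·σ²_V = 1.94·4.78·11.4 = 105.71448
bd·σ²_Z = (-2.42)·4·10 = -96.8
(ad+bc)·covariance of V and Z = (-3.8076)·5 = -19.038
covariance of R and D = 105.71448 + (-96.8) + (-19.038) = -10.12352.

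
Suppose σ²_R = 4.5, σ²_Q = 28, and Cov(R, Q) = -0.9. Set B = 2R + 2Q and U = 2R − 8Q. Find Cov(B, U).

By bilinearity, Cov(B, U) = ac·σ²_R + bd·σ²_Q + (ad+bc)·Cov(R, Q), with a=2, b=2, c=2, d=-8.
ac·σ²_R = 2·2·4.5 = 18
bd·σ²_Q = 2·(-8)·28 = -448
(ad+bc)·Cov(R, Q) = (-12)·(-0.9) = 10.8
Cov(B, U) = 18 + (-448) + 10.8 = -419.2.

Cov(B, U) = -419.2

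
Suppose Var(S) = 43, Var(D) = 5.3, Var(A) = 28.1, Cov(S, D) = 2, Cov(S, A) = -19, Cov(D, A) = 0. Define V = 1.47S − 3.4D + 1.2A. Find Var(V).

Var(V) = a²·Var(S) + b²·Var(D) + c²·Var(A) + 2ab·Cov(S, D) + 2ac·Cov(S, A) + 2bc·Cov(D, A), with a = 1.47, b = -3.4, c = 1.2.
= 92.9187 + 61.268 + 40.464 + (-19.992) + (-67.032) + 0
= 107.6267.

Var(V) = 107.6267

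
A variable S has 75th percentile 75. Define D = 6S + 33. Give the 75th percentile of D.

Since a = 6 > 0 the transformation is increasing, so the 75th percentile of D = a·(P_{75} of S) + b = 6·75 + 33 = 483.

75th percentile of D = 483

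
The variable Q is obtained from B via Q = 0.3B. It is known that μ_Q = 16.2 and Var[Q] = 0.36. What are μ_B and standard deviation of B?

From Q = 0.3B: μ_Q = a·μ_B + b, so μ_B = (μ_Q − b)/a = (16.2 − 0)/0.3 = 54.
standard deviation of Q = √0.36 = 0.6.
standard deviation of Q = |a|·standard deviation of B, so standard deviation of B = 0.6/|0.3| = 2.

μ_B = 54, standard deviation of B = 2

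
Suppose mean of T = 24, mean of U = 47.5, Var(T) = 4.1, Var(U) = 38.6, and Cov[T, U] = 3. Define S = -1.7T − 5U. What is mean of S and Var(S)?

mean of S = -278.3, Var(S) = 1027.849

mean of S = (-1.7)·mean of T + (-5)·mean of U = (-1.7)·24 + (-5)·47.5 = -278.3.
Var(S) = a²·Var(T) + b²·Var(U) + 2ab·Cov[T, U] with a = -1.7, b = -5.
= (-1.7)²·4.1 + (-5)²·38.6 + 2·(-1.7)·(-5)·3
= 11.849 + 965 + 51 = 1027.849.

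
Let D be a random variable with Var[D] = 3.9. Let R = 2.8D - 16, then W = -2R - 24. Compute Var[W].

Var[W] = 122.304

Var[R] = 2.8²·3.9 = 30.576.
Var[W] = (-2)²·30.576 = 122.304.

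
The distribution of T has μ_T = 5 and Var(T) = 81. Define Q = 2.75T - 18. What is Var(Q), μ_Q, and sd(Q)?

Var(Q) = 612.5625, μ_Q = -4.25, sd(Q) = 24.75

Q = 2.75T - 18 is linear with a = 2.75, b = -18.
Var(Q) = a²·Var(T) = 2.75²·81 = 612.5625 (the additive constant -18 does not affect variance).
μ_Q = a·μ_T + b = 2.75·5 + (-18) = -4.25.
sd(T) = √81 = 9.
sd(Q) = |a|·sd(T) = |2.75|·9 = 24.75.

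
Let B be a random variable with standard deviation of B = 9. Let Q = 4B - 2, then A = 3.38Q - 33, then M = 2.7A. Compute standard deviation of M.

standard deviation of Q = |4|·9 = 36.
standard deviation of A = |3.38|·36 = 121.68.
standard deviation of M = |2.7|·121.68 = 328.536.

standard deviation of M = 328.536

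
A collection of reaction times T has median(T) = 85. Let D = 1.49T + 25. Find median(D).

median(D) = 151.65

A linear map preserves order up to sign, so median(D) = a·median(T) + b = 1.49·85 + 25 = 151.65.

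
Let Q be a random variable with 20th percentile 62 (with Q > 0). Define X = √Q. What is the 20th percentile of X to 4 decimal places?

√Q is increasing, so P_{20}(X) = g(P_{20}(Q)) ≈ 7.874.

20th percentile of X = 7.874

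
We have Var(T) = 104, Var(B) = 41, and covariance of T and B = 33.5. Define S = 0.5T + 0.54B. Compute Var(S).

Var(S) = a²·Var(T) + b²·Var(B) + 2ab·covariance of T and B with a = 0.5, b = 0.54.
= 0.5²·104 + 0.54²·41 + 2·0.5·0.54·33.5
= 26 + 11.9556 + 18.09 = 56.0456.

Var(S) = 56.0456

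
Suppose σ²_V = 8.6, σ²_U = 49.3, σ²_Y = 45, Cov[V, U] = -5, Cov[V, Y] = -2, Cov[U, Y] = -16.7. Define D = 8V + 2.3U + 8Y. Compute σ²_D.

σ²_D = a²·σ²_V + b²·σ²_U + c²·σ²_Y + 2ab·Cov[V, U] + 2ac·Cov[V, Y] + 2bc·Cov[U, Y], with a = 8, b = 2.3, c = 8.
= 550.4 + 260.797 + 2880 + (-184) + (-256) + (-614.56)
= 2636.637.

σ²_D = 2636.637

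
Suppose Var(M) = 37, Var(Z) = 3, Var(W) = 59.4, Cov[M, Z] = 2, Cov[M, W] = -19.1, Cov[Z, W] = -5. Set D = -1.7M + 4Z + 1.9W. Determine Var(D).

Var(D) = 389.55

Var(D) = a²·Var(M) + b²·Var(Z) + c²·Var(W) + 2ab·Cov[M, Z] + 2ac·Cov[M, W] + 2bc·Cov[Z, W], with a = -1.7, b = 4, c = 1.9.
= 106.93 + 48 + 214.434 + (-27.2) + 123.386 + (-76)
= 389.55.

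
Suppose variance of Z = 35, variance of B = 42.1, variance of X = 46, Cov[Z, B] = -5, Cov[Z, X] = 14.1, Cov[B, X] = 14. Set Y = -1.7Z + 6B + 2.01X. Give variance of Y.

variance of Y = 2145.9152

variance of Y = a²·variance of Z + b²·variance of B + c²·variance of X + 2ab·Cov[Z, B] + 2ac·Cov[Z, X] + 2bc·Cov[B, X], with a = -1.7, b = 6, c = 2.01.
= 101.15 + 1515.6 + 185.8446 + 102 + (-96.3594) + 337.68
= 2145.9152.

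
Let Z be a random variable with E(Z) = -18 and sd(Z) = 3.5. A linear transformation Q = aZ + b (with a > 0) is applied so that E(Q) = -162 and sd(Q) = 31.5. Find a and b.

a = 9, b = 0

sd(Q) = a·sd(Z) (a > 0), so a = 31.5/3.5 = 9.
E(Q) = a·E(Z) + b, so b = -162 − 9·(-18) = 0.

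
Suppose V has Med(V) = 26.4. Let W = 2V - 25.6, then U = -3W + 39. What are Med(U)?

Med(W) = 2·26.4 + (-25.6) = 27.2.
Med(U) = (-3)·27.2 + 39 = -42.6.

Med(U) = -42.6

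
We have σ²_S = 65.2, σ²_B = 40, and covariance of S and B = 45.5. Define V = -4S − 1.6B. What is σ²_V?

σ²_V = a²·σ²_S + b²·σ²_B + 2ab·covariance of S and B with a = -4, b = -1.6.
= (-4)²·65.2 + (-1.6)²·40 + 2·(-4)·(-1.6)·45.5
= 1043.2 + 102.4 + 582.4 = 1728.

σ²_V = 1728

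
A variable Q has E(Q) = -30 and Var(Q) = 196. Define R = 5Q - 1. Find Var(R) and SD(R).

Var(R) = 4900, SD(R) = 70

R = 5Q - 1 is linear with a = 5, b = -1.
Var(R) = a²·Var(Q) = 5²·196 = 4900 (the additive constant -1 does not affect variance).
SD(Q) = √196 = 14.
SD(R) = |a|·SD(Q) = |5|·14 = 70.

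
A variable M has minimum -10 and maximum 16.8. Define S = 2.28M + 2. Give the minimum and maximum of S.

min(S) = -20.8, max(S) = 40.304

a = 2.28 > 0, so min(S) = a·min(M)+b = 2.28·(-10) + 2 = -20.8 and max(S) = 2.28·16.8 + 2 = 40.304.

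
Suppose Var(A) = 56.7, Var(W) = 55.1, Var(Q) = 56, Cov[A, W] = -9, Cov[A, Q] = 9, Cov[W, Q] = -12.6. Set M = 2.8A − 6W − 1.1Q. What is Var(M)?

Var(M) = 2576.528

Var(M) = a²·Var(A) + b²·Var(W) + c²·Var(Q) + 2ab·Cov[A, W] + 2ac·Cov[A, Q] + 2bc·Cov[W, Q], with a = 2.8, b = -6, c = -1.1.
= 444.528 + 1983.6 + 67.76 + 302.4 + (-55.44) + (-166.32)
= 2576.528.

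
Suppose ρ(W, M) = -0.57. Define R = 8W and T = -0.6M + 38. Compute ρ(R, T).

ρ(R, T) = 0.57

Linear rescalings preserve |correlation|; the slopes 8 and -0.6 have opposite signs, so the correlation flips sign: ρ(R, T) = −ρ(W, M) = 0.57.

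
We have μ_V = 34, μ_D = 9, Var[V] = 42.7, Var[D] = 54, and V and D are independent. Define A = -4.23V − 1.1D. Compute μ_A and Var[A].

μ_A = -153.72, Var[A] = 829.36683

μ_A = (-4.23)·μ_V + (-1.1)·μ_D = (-4.23)·34 + (-1.1)·9 = -153.72.
Var[A] = a²·Var[V] + b²·Var[D] + 2ab·Cov(V, D) with a = -4.23, b = -1.1.
Independence gives Cov(V, D) = 0.
= (-4.23)²·42.7 + (-1.1)²·54 + 2·(-4.23)·(-1.1)·0
= 764.02683 + 65.34 + 0 = 829.36683.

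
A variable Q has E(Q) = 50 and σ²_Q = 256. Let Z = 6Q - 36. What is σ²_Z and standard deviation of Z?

σ²_Z = 9216, standard deviation of Z = 96

Z = 6Q - 36 is linear with a = 6, b = -36.
σ²_Z = a²·σ²_Q = 6²·256 = 9216 (the additive constant -36 does not affect variance).
standard deviation of Q = √256 = 16.
standard deviation of Z = |a|·standard deviation of Q = |6|·16 = 96.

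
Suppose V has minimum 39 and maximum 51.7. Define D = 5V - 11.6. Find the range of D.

Range(D) = 63.5

Range of V = 51.7 − 39 = 12.7.
Range(D) = |a|·Range(V) = |5|·12.7 = 63.5.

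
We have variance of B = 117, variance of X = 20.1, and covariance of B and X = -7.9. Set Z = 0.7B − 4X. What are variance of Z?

variance of Z = 423.17

variance of Z = a²·variance of B + b²·variance of X + 2ab·covariance of B and X with a = 0.7, b = -4.
= 0.7²·117 + (-4)²·20.1 + 2·0.7·(-4)·(-7.9)
= 57.33 + 321.6 + 44.24 = 423.17.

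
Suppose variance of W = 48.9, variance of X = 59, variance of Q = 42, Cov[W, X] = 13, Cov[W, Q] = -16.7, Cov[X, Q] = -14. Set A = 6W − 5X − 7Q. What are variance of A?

variance of A = a²·variance of W + b²·variance of X + c²·variance of Q + 2ab·Cov[W, X] + 2ac·Cov[W, Q] + 2bc·Cov[X, Q], with a = 6, b = -5, c = -7.
= 1760.4 + 1475 + 2058 + (-780) + 1402.8 + (-980)
= 4936.2.

variance of A = 4936.2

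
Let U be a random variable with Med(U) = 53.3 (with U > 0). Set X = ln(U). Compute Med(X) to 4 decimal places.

ln(U) is monotone on this domain, so Med(X) = ln(53.3) ≈ 3.9759.

Med(X) = 3.9759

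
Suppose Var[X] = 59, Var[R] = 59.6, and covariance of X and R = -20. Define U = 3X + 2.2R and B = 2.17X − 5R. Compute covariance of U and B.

By bilinearity, covariance of U and B = ac·Var[X] + bd·Var[R] + (ad+bc)·covariance of X and R, with a=3, b=2.2, c=2.17, d=-5.
ac·Var[X] = 3·2.17·59 = 384.09
bd·Var[R] = 2.2·(-5)·59.6 = -655.6
(ad+bc)·covariance of X and R = (-10.226)·(-20) = 204.52
covariance of U and B = 384.09 + (-655.6) + 204.52 = -66.99.

covariance of U and B = -66.99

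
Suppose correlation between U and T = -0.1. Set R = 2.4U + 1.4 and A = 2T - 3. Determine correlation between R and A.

Linear rescalings preserve correlation up to sign; here the slopes 2.4 and 2 have the same sign, so correlation between R and A = correlation between U and T = -0.1.

correlation between R and A = -0.1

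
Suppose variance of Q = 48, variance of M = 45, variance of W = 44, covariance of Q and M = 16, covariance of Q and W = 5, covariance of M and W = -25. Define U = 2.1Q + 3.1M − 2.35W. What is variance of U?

variance of U = 1410.34

variance of U = a²·variance of Q + b²·variance of M + c²·variance of W + 2ab·covariance of Q and M + 2ac·covariance of Q and W + 2bc·covariance of M and W, with a = 2.1, b = 3.1, c = -2.35.
= 211.68 + 432.45 + 242.99 + 208.32 + (-49.35) + 364.25
= 1410.34.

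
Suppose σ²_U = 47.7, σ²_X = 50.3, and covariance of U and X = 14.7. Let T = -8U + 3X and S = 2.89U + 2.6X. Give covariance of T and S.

By bilinearity, covariance of T and S = ac·σ²_U + bd·σ²_X + (ad+bc)·covariance of U and X, with a=-8, b=3, c=2.89, d=2.6.
ac·σ²_U = (-8)·2.89·47.7 = -1102.824
bd·σ²_X = 3·2.6·50.3 = 392.34
(ad+bc)·covariance of U and X = (-12.13)·14.7 = -178.311
covariance of T and S = -1102.824 + 392.34 + (-178.311) = -888.795.

covariance of T and S = -888.795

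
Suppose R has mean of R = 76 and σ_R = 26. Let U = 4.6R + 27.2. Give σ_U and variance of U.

U = 4.6R + 27.2 is linear with a = 4.6, b = 27.2.
σ_U = |a|·σ_R = |4.6|·26 = 119.6.
variance of R = 26² = 676.
variance of U = a²·variance of R = 4.6²·676 = 14304.16 (the additive constant 27.2 does not affect variance).

σ_U = 119.6, variance of U = 14304.16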